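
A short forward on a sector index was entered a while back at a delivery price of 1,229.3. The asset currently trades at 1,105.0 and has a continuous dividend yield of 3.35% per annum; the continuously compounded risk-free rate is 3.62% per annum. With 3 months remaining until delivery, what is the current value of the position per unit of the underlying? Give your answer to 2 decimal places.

122.44

Current fair forward for the remaining 3 months: F = S·e^((r − q)·T), (r − q) = 0.0362 − 0.0335 = 0.0027
F = 1105.0 · e^(0.0027 × 3/12) = 1105.0 × 1.00067523 = 1105.7461
Value of long forward = (F − K)·e^(−rT) = (1105.7461 − 1229.3) · e^(−0.0362·3/12)
= -123.5539 × 0.99099083 = -122.44
Short position value = −(long value) = 122.44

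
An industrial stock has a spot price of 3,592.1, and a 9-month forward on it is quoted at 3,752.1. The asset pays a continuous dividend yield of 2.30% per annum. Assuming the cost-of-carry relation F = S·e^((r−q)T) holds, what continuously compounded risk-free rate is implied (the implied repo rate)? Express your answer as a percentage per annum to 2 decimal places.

8.11%

From F = S·e^((r−q)T): (r − q) = ln(F/S)/T
ln(3752.1/3592.1) = ln(1.044542) = 0.043579
(r − q) = 0.043579 / (9/12) = 0.058105
r = ln(F/S)/T + q = 0.058105 + 0.0230 = 0.081105
r = 8.11%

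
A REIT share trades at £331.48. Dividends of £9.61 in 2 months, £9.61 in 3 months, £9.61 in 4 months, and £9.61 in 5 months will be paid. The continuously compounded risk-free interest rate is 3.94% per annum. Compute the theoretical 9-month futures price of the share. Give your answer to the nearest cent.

PV(dividends) I = 9.61·e^(−0.0394·2/12) + 9.61·e^(−0.0394·3/12) + 9.61·e^(−0.0394·4/12) + 9.61·e^(−0.0394·5/12)
I = 9.5471 + 9.5158 + 9.4846 + 9.4535 = 38.0010
F = (S − I)·e^(rT) = (331.48 − 38.0010) · e^(0.0394·9/12)
= 293.4790 · e^0.029550 = 293.4790 × 1.029991 = £302.28

£302.28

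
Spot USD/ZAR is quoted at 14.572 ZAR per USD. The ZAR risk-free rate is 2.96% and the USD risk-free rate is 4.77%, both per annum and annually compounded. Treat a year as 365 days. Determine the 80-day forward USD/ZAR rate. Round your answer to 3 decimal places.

14.516

By covered interest parity, F = S · (1+r_ZAR)^T / (1+r_USD)^T
= 14.572 × 1.006414 / 1.010265 = 14.572 × 0.996188
F = 14.516 ZAR per USD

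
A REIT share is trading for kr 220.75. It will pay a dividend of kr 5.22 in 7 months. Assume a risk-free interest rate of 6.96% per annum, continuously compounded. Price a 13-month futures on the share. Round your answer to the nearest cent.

kr 232.63

PV(dividends) I = 5.22·e^(−0.0696·7/12)
I = 5.0123
F = (S − I)·e^(rT) = (220.75 − 5.0123) · e^(0.0696·13/12)
= 215.7377 · e^0.075400 = 215.7377 × 1.078315 = kr 232.63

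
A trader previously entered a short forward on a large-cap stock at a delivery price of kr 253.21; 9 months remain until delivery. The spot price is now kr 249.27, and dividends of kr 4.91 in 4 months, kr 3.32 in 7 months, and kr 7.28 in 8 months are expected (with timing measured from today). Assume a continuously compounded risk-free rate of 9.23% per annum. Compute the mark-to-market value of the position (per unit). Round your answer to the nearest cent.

PV(remaining dividends) I = 4.91·e^(−0.0923·4/12) + 3.32·e^(−0.0923·7/12) + 7.28·e^(−0.0923·8/12) = 14.7527
Current forward F = (S − I)·e^(rT) = (249.27 − 14.7527)·e^(0.0923·9/12) = 234.5173 × 1.071677 = 251.3268
Value (long) = (F − K)·e^(−rT) = (251.3268 − 253.21) × 0.933117 = -1.7572
Short position value = −(long value) = kr 1.76

kr 1.76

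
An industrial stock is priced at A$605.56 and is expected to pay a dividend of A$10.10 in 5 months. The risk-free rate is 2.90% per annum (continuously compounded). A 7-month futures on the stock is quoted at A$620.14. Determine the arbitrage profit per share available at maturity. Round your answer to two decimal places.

PV(dividends) I = 10.10·e^(−0.0290·5/12) = 9.9787
Fair futures F* = (S − I)·e^(rT) = (605.56 − 9.9787)·e^0.016917 = 595.5813 × 1.017061 = 605.7425
Market A$620.14 > fair 605.7425: forward overpriced → cash-and-carry (borrow at r, buy the stock and collect the dividends, short the forward).
Profit at T = |F_mkt − F*| = |620.14 − 605.7425| = A$14.40 per share

A$14.40 per share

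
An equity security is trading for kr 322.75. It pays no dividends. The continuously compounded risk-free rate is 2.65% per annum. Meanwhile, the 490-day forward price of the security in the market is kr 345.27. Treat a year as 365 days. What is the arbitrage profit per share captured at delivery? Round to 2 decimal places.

Fair forward: F* = S·e^(carry·T), with carry = r = 0.0265
F* = 322.75 · e^(0.0265 × 490/365) = 322.75 · e^0.035575 = 322.75 × 1.036215 = kr 334.4384
Market kr 345.27 > fair kr 334.4384: forward overpriced → cash-and-carry (buy spot, short the forward).
At maturity, profit = |F_mkt − F*| = |345.27 − 334.4384| = kr 10.83 per share

kr 10.83 per share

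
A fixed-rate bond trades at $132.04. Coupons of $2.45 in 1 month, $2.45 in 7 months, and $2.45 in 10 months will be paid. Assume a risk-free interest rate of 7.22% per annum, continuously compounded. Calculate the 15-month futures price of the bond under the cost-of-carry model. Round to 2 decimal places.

PV(coupons) I = 2.45·e^(−0.0722·1/12) + 2.45·e^(−0.0722·7/12) + 2.45·e^(−0.0722·10/12)
I = 2.4353 + 2.3490 + 2.3069 = 7.0912
F = (S − I)·e^(rT) = (132.04 − 7.0912) · e^(0.0722·15/12)
= 124.9488 · e^0.090250 = 124.9488 × 1.094448 = $136.75

$136.75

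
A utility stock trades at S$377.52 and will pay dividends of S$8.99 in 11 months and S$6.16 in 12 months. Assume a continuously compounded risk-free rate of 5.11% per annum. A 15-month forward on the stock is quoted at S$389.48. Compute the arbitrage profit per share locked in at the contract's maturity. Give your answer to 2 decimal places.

S$2.44 per share

PV(dividends) I = 8.99·e^(−0.0511·11/12) + 6.16·e^(−0.0511·12/12) = 14.4317
Fair forward F* = (S − I)·e^(rT) = (377.52 − 14.4317)·e^0.063875 = 363.0883 × 1.065959 = 387.0372
Market S$389.48 > fair 387.0372: forward overpriced → cash-and-carry (borrow at r, buy the stock and collect the dividends, short the forward).
Profit at T = |F_mkt − F*| = |389.48 − 387.0372| = S$2.44 per share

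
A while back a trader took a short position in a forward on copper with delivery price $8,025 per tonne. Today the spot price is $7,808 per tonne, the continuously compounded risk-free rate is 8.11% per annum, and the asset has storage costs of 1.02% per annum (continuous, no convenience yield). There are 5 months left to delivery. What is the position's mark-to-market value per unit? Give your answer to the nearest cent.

-$82.90 per tonne

Current fair forward for the remaining 5 months: F = S·e^((r + u)·T), (r + u) = 0.0811 + 0.0102 = 0.0913
F = 7808 · e^(0.0913 × 5/12) = 7808 × 1.03877451 = 8110.7514
Value of long forward = (F − K)·e^(−rT) = (8110.7514 − 8025) · e^(−0.0811·5/12)
= 85.7514 × 0.96677289 = 82.90
Short position value = −(long value) = -$82.90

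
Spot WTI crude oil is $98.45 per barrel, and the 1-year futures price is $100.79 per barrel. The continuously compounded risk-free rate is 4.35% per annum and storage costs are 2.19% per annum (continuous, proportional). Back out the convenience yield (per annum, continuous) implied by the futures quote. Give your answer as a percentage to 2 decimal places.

F = S·e^((r+u−y)T) ⇒ (r+u−y) = ln(F/S)/T
ln(100.79/98.45) = 0.023490; /T ⇒ 0.023490
y = r + u − ln(F/S)/T = 0.0435 + 0.0219 − 0.023490 = 0.041910
y = 4.19%

4.19%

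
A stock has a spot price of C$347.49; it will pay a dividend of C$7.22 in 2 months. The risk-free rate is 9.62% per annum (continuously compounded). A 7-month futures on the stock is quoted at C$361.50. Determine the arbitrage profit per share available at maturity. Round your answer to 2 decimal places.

PV(dividends) I = 7.22·e^(−0.0962·2/12) = 7.1052
Fair futures F* = (S − I)·e^(rT) = (347.49 − 7.1052)·e^0.056117 = 340.3848 × 1.057721 = 360.0322
Market C$361.50 > fair 360.0322: forward overpriced → cash-and-carry (borrow at r, buy the stock and collect the dividends, short the forward).
Profit at T = |F_mkt − F*| = |361.50 − 360.0322| = C$1.47 per share

C$1.47 per share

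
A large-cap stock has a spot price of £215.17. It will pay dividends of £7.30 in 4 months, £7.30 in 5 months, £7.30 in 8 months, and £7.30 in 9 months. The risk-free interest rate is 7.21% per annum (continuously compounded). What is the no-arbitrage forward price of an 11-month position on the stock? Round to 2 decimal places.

£199.87

PV(dividends) I = 7.30·e^(−0.0721·4/12) + 7.30·e^(−0.0721·5/12) + 7.30·e^(−0.0721·8/12) + 7.30·e^(−0.0721·9/12)
I = 7.1266 + 7.0840 + 6.9574 + 6.9157 = 28.0837
F = (S − I)·e^(rT) = (215.17 − 28.0837) · e^(0.0721·11/12)
= 187.0863 · e^0.066092 = 187.0863 × 1.068325 = £199.87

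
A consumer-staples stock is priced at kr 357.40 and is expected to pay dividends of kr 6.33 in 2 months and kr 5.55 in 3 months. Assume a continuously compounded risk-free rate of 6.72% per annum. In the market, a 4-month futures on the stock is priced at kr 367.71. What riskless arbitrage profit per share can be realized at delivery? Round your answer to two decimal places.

kr 14.20 per share

PV(dividends) I = 6.33·e^(−0.0672·2/12) + 5.55·e^(−0.0672·3/12) = 11.7170
Fair futures F* = (S − I)·e^(rT) = (357.40 − 11.7170)·e^0.022400 = 345.6830 × 1.022653 = 353.5138
Market kr 367.71 > fair 353.5138: forward overpriced → cash-and-carry (borrow at r, buy the stock and collect the dividends, short the forward).
Profit at T = |F_mkt − F*| = |367.71 − 353.5138| = kr 14.20 per share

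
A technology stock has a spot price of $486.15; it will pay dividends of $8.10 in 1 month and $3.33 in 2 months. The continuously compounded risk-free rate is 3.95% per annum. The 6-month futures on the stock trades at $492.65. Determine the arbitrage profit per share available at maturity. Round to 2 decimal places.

PV(dividends) I = 8.10·e^(−0.0395·1/12) + 3.33·e^(−0.0395·2/12) = 11.3815
Fair futures F* = (S − I)·e^(rT) = (486.15 − 11.3815)·e^0.019750 = 474.7685 × 1.019946 = 484.2382
Market $492.65 > fair 484.2382: forward overpriced → cash-and-carry (borrow at r, buy the stock and collect the dividends, short the forward).
Profit at T = |F_mkt − F*| = |492.65 − 484.2382| = $8.41 per share

$8.41 per share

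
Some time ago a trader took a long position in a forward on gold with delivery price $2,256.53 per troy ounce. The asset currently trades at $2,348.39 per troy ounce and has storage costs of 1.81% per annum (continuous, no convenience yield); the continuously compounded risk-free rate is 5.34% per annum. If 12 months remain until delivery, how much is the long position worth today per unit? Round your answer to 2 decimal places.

$252.09 per troy ounce

Current fair forward for the remaining 12 months: F = S·e^((r + u)·T), (r + u) = 0.0534 + 0.0181 = 0.0715
F = 2348.39 · e^(0.0715 × 12/12) = 2348.39 × 1.07411815 = 2522.4483
Value of long forward = (F − K)·e^(−rT) = (2522.4483 − 2256.53) · e^(−0.0534·12/12)
= 265.9183 × 0.94800074 = 252.09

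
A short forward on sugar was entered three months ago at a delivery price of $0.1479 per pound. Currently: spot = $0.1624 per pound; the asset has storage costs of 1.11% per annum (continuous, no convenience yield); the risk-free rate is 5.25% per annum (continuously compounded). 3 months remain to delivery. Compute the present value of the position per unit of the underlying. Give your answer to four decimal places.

-$0.0169 per pound

Current fair forward for the remaining 3 months: F = S·e^((r + u)·T), (r + u) = 0.0525 + 0.0111 = 0.0636
F = 0.1624 · e^(0.0636 × 3/12) = 0.1624 × 1.016027 = 0.1650
Value of long forward = (F − K)·e^(−rT) = (0.1650 − 0.1479) · e^(−0.0525·3/12)
= 0.0171 × 0.986961 = 0.0169
Short position value = −(long value) = -$0.0169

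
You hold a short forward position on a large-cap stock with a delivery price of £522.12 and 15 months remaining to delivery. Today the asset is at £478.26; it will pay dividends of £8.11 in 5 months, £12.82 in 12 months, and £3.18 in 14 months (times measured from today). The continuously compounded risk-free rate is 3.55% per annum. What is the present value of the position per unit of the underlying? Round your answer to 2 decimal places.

£44.61

PV(remaining dividends) I = 8.11·e^(−0.0355·5/12) + 12.82·e^(−0.0355·12/12) + 3.18·e^(−0.0355·14/12) = 23.4148
Current forward F = (S − I)·e^(rT) = (478.26 − 23.4148)·e^(0.0355·15/12) = 454.8452 × 1.045374 = 475.4833
Value (long) = (F − K)·e^(−rT) = (475.4833 − 522.12) × 0.956595 = -44.6124
Short position value = −(long value) = £44.61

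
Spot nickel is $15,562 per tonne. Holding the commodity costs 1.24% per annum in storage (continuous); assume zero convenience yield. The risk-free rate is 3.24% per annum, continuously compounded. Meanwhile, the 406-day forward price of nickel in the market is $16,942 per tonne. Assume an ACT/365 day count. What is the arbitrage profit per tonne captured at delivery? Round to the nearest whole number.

$585 per tonne

Fair forward: F* = S·e^(carry·T), with carry = (r + u) = 0.0324 + 0.0124 = 0.0448
F* = 15562 · e^(0.0448 × 406/365) = 15562 · e^0.049832 = 15562 × 1.051094 = $16357.1248
Market $16942 > fair $16357.1248: forward overpriced → cash-and-carry (buy spot, short the forward).
At maturity, profit = |F_mkt − F*| = |16942 − 16357.1248| = $585 per tonne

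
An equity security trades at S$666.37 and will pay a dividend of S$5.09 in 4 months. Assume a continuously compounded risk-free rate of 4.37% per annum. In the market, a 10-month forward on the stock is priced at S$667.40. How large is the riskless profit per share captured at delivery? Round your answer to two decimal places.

PV(dividends) I = 5.09·e^(−0.0437·4/12) = 5.0164
Fair forward F* = (S − I)·e^(rT) = (666.37 − 5.0164)·e^0.036417 = 661.3536 × 1.037088 = 685.8819
Market S$667.40 < fair 685.8819: forward underpriced → reverse cash-and-carry (short the stock, invest proceeds at r, pay the dividends, go long the forward).
Profit at T = |F_mkt − F*| = |667.40 − 685.8819| = S$18.48 per share

S$18.48 per share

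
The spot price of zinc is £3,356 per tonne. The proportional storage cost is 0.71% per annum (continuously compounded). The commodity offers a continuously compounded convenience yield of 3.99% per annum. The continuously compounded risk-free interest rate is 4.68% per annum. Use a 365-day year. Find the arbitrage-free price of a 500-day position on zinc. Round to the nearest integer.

Net carry = r + u − y = 0.0468 + 0.0071 − 0.0399 = 0.0140
F = S·e^((r+u−y)T) = 3356 · e^(0.0140 × 500/365) = 3356 · e^0.019178
= 3356 × 1.019363 = £3,421 per tonne

£3,421 per tonne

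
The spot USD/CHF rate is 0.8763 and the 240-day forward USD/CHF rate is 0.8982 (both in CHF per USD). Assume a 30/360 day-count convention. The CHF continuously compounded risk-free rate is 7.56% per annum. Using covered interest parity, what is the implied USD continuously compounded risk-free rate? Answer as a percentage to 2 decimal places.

F = S·e^((r_CHF − r_USD)T) ⇒ r_USD = r_CHF − ln(F/S)/T
ln(0.8982/0.8763) = 0.024684; /(240/360) = 0.037026
r_USD = 0.0756 − 0.037026 = 0.038574
r_USD = 3.86%

3.86%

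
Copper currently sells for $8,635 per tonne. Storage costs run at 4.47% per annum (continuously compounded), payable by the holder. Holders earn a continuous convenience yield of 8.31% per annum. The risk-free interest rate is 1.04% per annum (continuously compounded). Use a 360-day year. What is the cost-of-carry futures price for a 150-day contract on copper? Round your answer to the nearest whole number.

$8,535 per tonne

Net carry = r + u − y = 0.0104 + 0.0447 − 0.0831 = -0.0280
F = S·e^((r+u−y)T) = 8635 · e^(-0.0280 × 150/360) = 8635 · e^-0.011667
= 8635 × 0.988401 = $8,535 per tonne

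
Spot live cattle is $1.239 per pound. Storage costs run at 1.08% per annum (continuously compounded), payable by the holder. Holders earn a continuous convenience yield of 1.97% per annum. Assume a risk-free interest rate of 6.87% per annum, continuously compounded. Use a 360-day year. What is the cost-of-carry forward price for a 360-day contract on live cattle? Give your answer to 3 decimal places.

$1.315 per pound

Net carry = r + u − y = 0.0687 + 0.0108 − 0.0197 = 0.0598
F = S·e^((r+u−y)T) = 1.239 · e^(0.0598 × 360/360) = 1.239 · e^0.059800
= 1.239 × 1.061624 = $1.315 per pound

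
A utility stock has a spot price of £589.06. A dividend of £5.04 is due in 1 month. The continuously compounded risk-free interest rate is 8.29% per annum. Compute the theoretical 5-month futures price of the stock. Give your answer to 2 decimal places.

£604.58

PV(dividends) I = 5.04·e^(−0.0829·1/12)
I = 5.0053
F = (S − I)·e^(rT) = (589.06 − 5.0053) · e^(0.0829·5/12)
= 584.0547 · e^0.034542 = 584.0547 × 1.035146 = £604.58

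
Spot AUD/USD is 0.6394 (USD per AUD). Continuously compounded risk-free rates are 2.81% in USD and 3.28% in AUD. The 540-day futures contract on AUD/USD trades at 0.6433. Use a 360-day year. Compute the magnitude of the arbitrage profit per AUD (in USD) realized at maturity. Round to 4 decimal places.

Fair futures: F* = S·e^(carry·T), with carry = (r_USD − r_AUD) = 0.0281 − 0.0328 = -0.0047
F* = 0.6394 · e^(-0.0047 × 540/360) = 0.6394 · e^-0.007050 = 0.6394 × 0.992975 = 0.6349
Market 0.6433 > fair 0.6349: forward overpriced → cash-and-carry (buy spot, short the forward).
At maturity, profit = |F_mkt − F*| = |0.6433 − 0.6349| = 0.0084 per AUD (in USD)

0.0084 per AUD (in USD)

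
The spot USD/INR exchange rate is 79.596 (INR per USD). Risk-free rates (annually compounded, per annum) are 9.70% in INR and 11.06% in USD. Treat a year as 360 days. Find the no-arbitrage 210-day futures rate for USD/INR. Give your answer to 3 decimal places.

79.026

By covered interest parity, F = S · (1+r_INR)^T / (1+r_USD)^T
= 79.596 × 1.055489 / 1.063103 = 79.596 × 0.992838
F = 79.026 INR per USD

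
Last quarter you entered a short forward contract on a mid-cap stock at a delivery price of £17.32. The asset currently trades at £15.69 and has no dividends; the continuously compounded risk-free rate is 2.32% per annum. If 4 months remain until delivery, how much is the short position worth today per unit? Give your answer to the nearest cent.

Current fair forward for the remaining 4 months: F = S·e^(r·T), r = 0.0232
F = 15.69 · e^(0.0232 × 4/12) = 15.69 × 1.007763 = 15.8118
Value of long forward = (F − K)·e^(−rT) = (15.8118 − 17.32) · e^(−0.0232·4/12)
= -1.5082 × 0.992296 = -1.50
Short position value = −(long value) = £1.50

£1.50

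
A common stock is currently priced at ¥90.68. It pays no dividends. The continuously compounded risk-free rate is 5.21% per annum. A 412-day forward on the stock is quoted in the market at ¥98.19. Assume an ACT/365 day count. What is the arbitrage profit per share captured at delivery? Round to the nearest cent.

¥2.02 per share

Fair forward: F* = S·e^(carry·T), with carry = r = 0.0521
F* = 90.68 · e^(0.0521 × 412/365) = 90.68 · e^0.058809 = 90.68 × 1.060573 = ¥96.1728
Market ¥98.19 > fair ¥96.1728: forward overpriced → cash-and-carry (buy spot, short the forward).
At maturity, profit = |F_mkt − F*| = |98.19 − 96.1728| = ¥2.02 per share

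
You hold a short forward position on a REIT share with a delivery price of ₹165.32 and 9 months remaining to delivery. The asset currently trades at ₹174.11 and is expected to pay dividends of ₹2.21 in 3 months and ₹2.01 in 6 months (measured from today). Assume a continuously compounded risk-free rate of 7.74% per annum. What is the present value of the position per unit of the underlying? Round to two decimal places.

-₹14.01

PV(remaining dividends) I = 2.21·e^(−0.0774·3/12) + 2.01·e^(−0.0774·6/12) = 4.1013
Current forward F = (S − I)·e^(rT) = (174.11 − 4.1013)·e^(0.0774·9/12) = 170.0087 × 1.059768 = 180.1698
Value (long) = (F − K)·e^(−rT) = (180.1698 − 165.32) × 0.943603 = 14.0123
Short position value = −(long value) = -₹14.01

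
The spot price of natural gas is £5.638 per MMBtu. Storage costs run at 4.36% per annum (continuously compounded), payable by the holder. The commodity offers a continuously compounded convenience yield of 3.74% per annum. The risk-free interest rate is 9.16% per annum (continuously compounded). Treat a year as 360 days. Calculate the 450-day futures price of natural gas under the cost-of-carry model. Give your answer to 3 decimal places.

£6.371 per MMBtu

Net carry = r + u − y = 0.0916 + 0.0436 − 0.0374 = 0.0978
F = S·e^((r+u−y)T) = 5.638 · e^(0.0978 × 450/360) = 5.638 · e^0.122250
= 5.638 × 1.130037 = £6.371 per MMBtu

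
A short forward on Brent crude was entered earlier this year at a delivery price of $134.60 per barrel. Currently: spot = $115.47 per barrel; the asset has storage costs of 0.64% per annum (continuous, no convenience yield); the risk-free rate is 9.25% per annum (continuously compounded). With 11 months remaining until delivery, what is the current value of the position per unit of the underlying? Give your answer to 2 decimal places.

$7.51 per barrel

Current fair forward for the remaining 11 months: F = S·e^((r + u)·T), (r + u) = 0.0925 + 0.0064 = 0.0989
F = 115.47 · e^(0.0989 × 11/12) = 115.47 × 1.094895 = 126.4275
Value of long forward = (F − K)·e^(−rT) = (126.4275 − 134.60) · e^(−0.0925·11/12)
= -8.1725 × 0.918704 = -7.51
Short position value = −(long value) = $7.51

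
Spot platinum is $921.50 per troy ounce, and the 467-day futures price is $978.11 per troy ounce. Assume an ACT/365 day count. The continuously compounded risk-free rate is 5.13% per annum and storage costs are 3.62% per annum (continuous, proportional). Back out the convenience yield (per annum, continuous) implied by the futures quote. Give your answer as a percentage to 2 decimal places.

4.09%

F = S·e^((r+u−y)T) ⇒ (r+u−y) = ln(F/S)/T
ln(978.11/921.50) = 0.059619; /T ⇒ 0.046597
y = r + u − ln(F/S)/T = 0.0513 + 0.0362 − 0.046597 = 0.040903
y = 4.09%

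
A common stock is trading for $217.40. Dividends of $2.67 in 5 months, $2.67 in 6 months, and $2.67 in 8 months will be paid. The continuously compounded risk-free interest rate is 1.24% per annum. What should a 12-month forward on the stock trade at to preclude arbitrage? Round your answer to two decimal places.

$212.06

PV(dividends) I = 2.67·e^(−0.0124·5/12) + 2.67·e^(−0.0124·6/12) + 2.67·e^(−0.0124·8/12)
I = 2.6562 + 2.6535 + 2.6480 = 7.9577
F = (S − I)·e^(rT) = (217.40 − 7.9577) · e^(0.0124·12/12)
= 209.4423 · e^0.012400 = 209.4423 × 1.012477 = $212.06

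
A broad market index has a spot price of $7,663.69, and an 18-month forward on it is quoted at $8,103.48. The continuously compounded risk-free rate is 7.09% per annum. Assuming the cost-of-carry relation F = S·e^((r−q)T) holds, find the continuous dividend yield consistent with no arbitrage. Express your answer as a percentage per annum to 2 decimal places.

From F = S·e^((r−q)T): (r − q) = ln(F/S)/T
ln(8103.48/7663.69) = ln(1.057386) = 0.055800
(r − q) = 0.055800 / (18/12) = 0.037200
q = r − ln(F/S)/T = 0.0709 − 0.037200 = 0.033700
q = 3.37%

3.37%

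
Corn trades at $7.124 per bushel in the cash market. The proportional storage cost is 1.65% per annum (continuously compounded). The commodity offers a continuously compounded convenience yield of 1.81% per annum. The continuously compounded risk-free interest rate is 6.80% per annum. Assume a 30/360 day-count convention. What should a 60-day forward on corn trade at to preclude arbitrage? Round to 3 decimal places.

Net carry = r + u − y = 0.0680 + 0.0165 − 0.0181 = 0.0664
F = S·e^((r+u−y)T) = 7.124 · e^(0.0664 × 60/360) = 7.124 · e^0.011067
= 7.124 × 1.011128 = $7.203 per bushel

$7.203 per bushel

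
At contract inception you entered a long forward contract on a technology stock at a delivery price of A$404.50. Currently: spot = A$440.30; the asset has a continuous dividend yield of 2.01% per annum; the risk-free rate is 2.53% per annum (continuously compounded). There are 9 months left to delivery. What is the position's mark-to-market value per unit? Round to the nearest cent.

Current fair forward for the remaining 9 months: F = S·e^((r − q)·T), (r − q) = 0.0253 − 0.0201 = 0.0052
F = 440.30 · e^(0.0052 × 9/12) = 440.30 × 1.003908 = 442.0207
Value of long forward = (F − K)·e^(−rT) = (442.0207 − 404.50) · e^(−0.0253·9/12)
= 37.5207 × 0.981204 = 36.82

A$36.82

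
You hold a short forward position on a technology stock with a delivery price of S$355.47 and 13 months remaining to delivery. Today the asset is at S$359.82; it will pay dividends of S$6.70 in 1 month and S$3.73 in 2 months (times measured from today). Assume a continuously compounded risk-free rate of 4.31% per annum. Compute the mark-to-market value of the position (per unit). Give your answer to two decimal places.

-S$10.19

PV(remaining dividends) I = 6.70·e^(−0.0431·1/12) + 3.73·e^(−0.0431·2/12) = 10.3793
Current forward F = (S − I)·e^(rT) = (359.82 − 10.3793)·e^(0.0431·13/12) = 349.4407 × 1.047799 = 366.1436
Value (long) = (F − K)·e^(−rT) = (366.1436 − 355.47) × 0.954382 = 10.1867
Short position value = −(long value) = -S$10.19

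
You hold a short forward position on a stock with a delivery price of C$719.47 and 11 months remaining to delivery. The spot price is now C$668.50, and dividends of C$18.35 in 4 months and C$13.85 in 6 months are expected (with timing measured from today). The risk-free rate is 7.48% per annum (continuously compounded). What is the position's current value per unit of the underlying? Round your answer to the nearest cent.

C$34.53

PV(remaining dividends) I = 18.35·e^(−0.0748·4/12) + 13.85·e^(−0.0748·6/12) = 31.2397
Current forward F = (S − I)·e^(rT) = (668.50 − 31.2397)·e^(0.0748·11/12) = 637.2603 × 1.070972 = 682.4879
Value (long) = (F − K)·e^(−rT) = (682.4879 − 719.47) × 0.933731 = -34.5313
Short position value = −(long value) = C$34.53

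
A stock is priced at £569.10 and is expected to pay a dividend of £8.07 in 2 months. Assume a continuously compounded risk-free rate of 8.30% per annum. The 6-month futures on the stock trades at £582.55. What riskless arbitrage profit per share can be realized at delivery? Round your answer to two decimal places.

£2.37 per share

PV(dividends) I = 8.07·e^(−0.0830·2/12) = 7.9591
Fair futures F* = (S − I)·e^(rT) = (569.10 − 7.9591)·e^0.041500 = 561.1409 × 1.042373 = 584.9181
Market £582.55 < fair 584.9181: forward underpriced → reverse cash-and-carry (short the stock, invest proceeds at r, pay the dividends, go long the forward).
Profit at T = |F_mkt − F*| = |582.55 − 584.9181| = £2.37 per share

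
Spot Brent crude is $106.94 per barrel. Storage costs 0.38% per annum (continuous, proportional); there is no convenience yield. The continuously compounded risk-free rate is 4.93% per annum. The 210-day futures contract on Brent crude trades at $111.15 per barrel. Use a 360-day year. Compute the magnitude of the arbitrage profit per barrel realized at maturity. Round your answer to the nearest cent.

$0.85 per barrel

Fair futures: F* = S·e^(carry·T), with carry = (r + u) = 0.0493 + 0.0038 = 0.0531
F* = 106.94 · e^(0.0531 × 210/360) = 106.94 · e^0.030975 = 106.94 × 1.031460 = $110.3043
Market $111.15 > fair $110.3043: forward overpriced → cash-and-carry (buy spot, short the forward).
At maturity, profit = |F_mkt − F*| = |111.15 − 110.3043| = $0.85 per barrel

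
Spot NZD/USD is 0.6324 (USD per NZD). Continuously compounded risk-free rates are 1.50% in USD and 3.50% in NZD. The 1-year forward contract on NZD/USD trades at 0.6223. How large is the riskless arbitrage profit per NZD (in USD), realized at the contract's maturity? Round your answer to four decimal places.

0.0024 per NZD (in USD)

Fair forward: F* = S·e^(carry·T), with carry = (r_USD − r_NZD) = 0.0150 − 0.0350 = -0.0200
F* = 0.6324 · e^(-0.0200 × 1) = 0.6324 · e^-0.020000 = 0.6324 × 0.980199 = 0.6199
Market 0.6223 > fair 0.6199: forward overpriced → cash-and-carry (buy spot, short the forward).
At maturity, profit = |F_mkt − F*| = |0.6223 − 0.6199| = 0.0024 per NZD (in USD)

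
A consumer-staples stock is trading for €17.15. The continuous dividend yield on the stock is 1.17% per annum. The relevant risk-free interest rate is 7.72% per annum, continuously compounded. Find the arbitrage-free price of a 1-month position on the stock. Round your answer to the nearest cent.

€17.24

F = S·e^((r − q)T) = 17.15 · e^((0.0772 − 0.0117) × 1/12)
= 17.15 · e^0.005458 = 17.15 × 1.005473
F = €17.24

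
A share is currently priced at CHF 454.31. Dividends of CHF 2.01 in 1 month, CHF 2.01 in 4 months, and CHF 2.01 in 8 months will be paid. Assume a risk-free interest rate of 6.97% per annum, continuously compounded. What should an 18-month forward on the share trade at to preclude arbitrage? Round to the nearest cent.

CHF 497.85

PV(dividends) I = 2.01·e^(−0.0697·1/12) + 2.01·e^(−0.0697·4/12) + 2.01·e^(−0.0697·8/12)
I = 1.9984 + 1.9638 + 1.9187 = 5.8809
F = (S − I)·e^(rT) = (454.31 − 5.8809) · e^(0.0697·18/12)
= 448.4291 · e^0.104550 = 448.4291 × 1.110211 = CHF 497.85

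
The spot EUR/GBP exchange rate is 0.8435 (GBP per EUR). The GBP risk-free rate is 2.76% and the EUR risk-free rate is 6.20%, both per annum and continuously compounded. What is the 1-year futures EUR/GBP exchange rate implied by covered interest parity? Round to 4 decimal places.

F = S·e^((r_GBP − r_EUR)T) = 0.8435 · e^((0.0276 − 0.0620) × 12/12)
= 0.8435 · e^-0.034400 = 0.8435 × 0.966185
F = 0.8150 GBP per EUR

0.8150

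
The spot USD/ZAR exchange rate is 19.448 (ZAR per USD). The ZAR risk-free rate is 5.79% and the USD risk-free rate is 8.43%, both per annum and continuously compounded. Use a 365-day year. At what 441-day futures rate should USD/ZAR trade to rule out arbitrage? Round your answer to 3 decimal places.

18.837

F = S·e^((r_ZAR − r_USD)T) = 19.448 · e^((0.0579 − 0.0843) × 441/365)
= 19.448 · e^-0.031897 = 19.448 × 0.968606
F = 18.837 ZAR per USD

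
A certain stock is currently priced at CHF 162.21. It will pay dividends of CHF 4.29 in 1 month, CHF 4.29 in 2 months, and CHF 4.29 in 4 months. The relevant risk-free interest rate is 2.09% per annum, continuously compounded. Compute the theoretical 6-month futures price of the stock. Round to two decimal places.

PV(dividends) I = 4.29·e^(−0.0209·1/12) + 4.29·e^(−0.0209·2/12) + 4.29·e^(−0.0209·4/12)
I = 4.2825 + 4.2751 + 4.2602 = 12.8178
F = (S − I)·e^(rT) = (162.21 − 12.8178) · e^(0.0209·6/12)
= 149.3922 · e^0.010450 = 149.3922 × 1.010505 = CHF 150.96

CHF 150.96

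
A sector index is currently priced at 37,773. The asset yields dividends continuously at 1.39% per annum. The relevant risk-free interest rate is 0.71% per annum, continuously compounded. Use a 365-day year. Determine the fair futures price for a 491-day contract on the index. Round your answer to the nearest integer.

37,429

F = S·e^((r − q)T) = 37773 · e^((0.0071 − 0.0139) × 491/365)
= 37773 · e^-0.009147 = 37773 × 0.990895
F = 37,429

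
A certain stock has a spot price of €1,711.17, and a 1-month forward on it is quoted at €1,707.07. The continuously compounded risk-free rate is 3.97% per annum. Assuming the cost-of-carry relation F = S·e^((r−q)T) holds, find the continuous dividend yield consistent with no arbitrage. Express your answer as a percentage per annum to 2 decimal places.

6.85%

From F = S·e^((r−q)T): (r − q) = ln(F/S)/T
ln(1707.07/1711.17) = ln(0.997604) = -0.002399
(r − q) = -0.002399 / (1/12) = -0.028788
q = r − ln(F/S)/T = 0.0397 + 0.028788 = 0.068488
q = 6.85%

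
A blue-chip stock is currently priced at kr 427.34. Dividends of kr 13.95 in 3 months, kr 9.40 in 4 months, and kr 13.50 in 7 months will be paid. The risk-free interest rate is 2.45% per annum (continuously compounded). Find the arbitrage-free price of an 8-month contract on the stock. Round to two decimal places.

PV(dividends) I = 13.95·e^(−0.0245·3/12) + 9.40·e^(−0.0245·4/12) + 13.50·e^(−0.0245·7/12)
I = 13.8648 + 9.3235 + 13.3084 = 36.4967
F = (S − I)·e^(rT) = (427.34 − 36.4967) · e^(0.0245·8/12)
= 390.8433 · e^0.016333 = 390.8433 × 1.016467 = kr 397.28

kr 397.28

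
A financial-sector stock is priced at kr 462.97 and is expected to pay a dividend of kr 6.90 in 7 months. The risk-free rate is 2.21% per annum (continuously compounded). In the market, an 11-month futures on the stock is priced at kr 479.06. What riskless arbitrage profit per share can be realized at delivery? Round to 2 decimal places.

PV(dividends) I = 6.90·e^(−0.0221·7/12) = 6.8116
Fair futures F* = (S − I)·e^(rT) = (462.97 − 6.8116)·e^0.020258 = 456.1584 × 1.020465 = 465.4937
Market kr 479.06 > fair 465.4937: forward overpriced → cash-and-carry (borrow at r, buy the stock and collect the dividends, short the forward).
Profit at T = |F_mkt − F*| = |479.06 − 465.4937| = kr 13.57 per share

kr 13.57 per share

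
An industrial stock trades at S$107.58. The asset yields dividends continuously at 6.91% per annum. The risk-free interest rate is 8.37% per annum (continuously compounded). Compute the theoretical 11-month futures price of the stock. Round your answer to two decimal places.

F = S·e^((r − q)T) = 107.58 · e^((0.0837 − 0.0691) × 11/12)
= 107.58 · e^0.013383 = 107.58 × 1.013473
F = S$109.03

S$109.03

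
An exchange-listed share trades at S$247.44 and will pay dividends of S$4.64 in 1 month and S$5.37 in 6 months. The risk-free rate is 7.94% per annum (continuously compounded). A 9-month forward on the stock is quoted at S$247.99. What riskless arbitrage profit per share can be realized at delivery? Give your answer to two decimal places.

S$4.26 per share

PV(dividends) I = 4.64·e^(−0.0794·1/12) + 5.37·e^(−0.0794·6/12) = 9.7704
Fair forward F* = (S − I)·e^(rT) = (247.44 − 9.7704)·e^0.059550 = 237.6696 × 1.061359 = 252.2528
Market S$247.99 < fair 252.2528: forward underpriced → reverse cash-and-carry (short the stock, invest proceeds at r, pay the dividends, go long the forward).
Profit at T = |F_mkt − F*| = |247.99 − 252.2528| = S$4.26 per share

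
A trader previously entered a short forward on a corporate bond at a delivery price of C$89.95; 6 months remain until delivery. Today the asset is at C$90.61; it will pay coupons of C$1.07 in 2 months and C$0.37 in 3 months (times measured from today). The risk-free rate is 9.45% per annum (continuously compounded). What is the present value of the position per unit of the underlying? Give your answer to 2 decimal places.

PV(remaining coupons) I = 1.07·e^(−0.0945·2/12) + 0.37·e^(−0.0945·3/12) = 1.4146
Current forward F = (S − I)·e^(rT) = (90.61 − 1.4146)·e^(0.0945·6/12) = 89.1954 × 1.048384 = 93.5110
Value (long) = (F − K)·e^(−rT) = (93.5110 − 89.95) × 0.953849 = 3.3967
Short position value = −(long value) = -C$3.40

-C$3.40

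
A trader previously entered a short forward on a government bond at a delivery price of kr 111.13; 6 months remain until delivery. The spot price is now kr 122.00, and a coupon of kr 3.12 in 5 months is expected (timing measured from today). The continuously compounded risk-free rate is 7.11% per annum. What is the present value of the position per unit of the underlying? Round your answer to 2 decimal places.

PV(remaining coupons) I = 3.12·e^(−0.0711·5/12) = 3.0289
Current forward F = (S − I)·e^(rT) = (122.00 − 3.0289)·e^(0.0711·6/12) = 118.9711 × 1.036189 = 123.2765
Value (long) = (F − K)·e^(−rT) = (123.2765 − 111.13) × 0.965074 = 11.7223
Short position value = −(long value) = -kr 11.72

-kr 11.72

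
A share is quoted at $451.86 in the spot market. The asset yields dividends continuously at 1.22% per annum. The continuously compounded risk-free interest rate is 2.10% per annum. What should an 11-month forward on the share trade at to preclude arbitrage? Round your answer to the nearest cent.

$455.52

F = S·e^((r − q)T) = 451.86 · e^((0.0210 − 0.0122) × 11/12)
= 451.86 · e^0.008067 = 451.86 × 1.008100
F = $455.52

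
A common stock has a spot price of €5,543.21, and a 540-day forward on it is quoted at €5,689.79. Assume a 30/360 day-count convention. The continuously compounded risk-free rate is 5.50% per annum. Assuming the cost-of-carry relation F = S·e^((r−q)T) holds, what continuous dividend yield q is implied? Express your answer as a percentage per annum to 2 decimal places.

3.76%

From F = S·e^((r−q)T): (r − q) = ln(F/S)/T
ln(5689.79/5543.21) = ln(1.026443) = 0.026099
(r − q) = 0.026099 / (540/360) = 0.017399
q = r − ln(F/S)/T = 0.0550 − 0.017399 = 0.037601
q = 3.76%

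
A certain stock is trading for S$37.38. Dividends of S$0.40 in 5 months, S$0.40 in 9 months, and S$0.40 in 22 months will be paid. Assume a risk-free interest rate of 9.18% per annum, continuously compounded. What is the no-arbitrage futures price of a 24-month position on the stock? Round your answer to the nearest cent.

S$43.60

PV(dividends) I = 0.40·e^(−0.0918·5/12) + 0.40·e^(−0.0918·9/12) + 0.40·e^(−0.0918·22/12)
I = 0.3850 + 0.3734 + 0.3380 = 1.0964
F = (S − I)·e^(rT) = (37.38 − 1.0964) · e^(0.0918·24/12)
= 36.2836 · e^0.183600 = 36.2836 × 1.201535 = S$43.60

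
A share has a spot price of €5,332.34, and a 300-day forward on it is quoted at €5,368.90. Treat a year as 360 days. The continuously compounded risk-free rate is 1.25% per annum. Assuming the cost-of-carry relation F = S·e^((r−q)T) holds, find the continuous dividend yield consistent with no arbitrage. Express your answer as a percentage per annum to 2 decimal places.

From F = S·e^((r−q)T): (r − q) = ln(F/S)/T
ln(5368.90/5332.34) = ln(1.006856) = 0.006833
(r − q) = 0.006833 / (300/360) = 0.008200
q = r − ln(F/S)/T = 0.0125 − 0.008200 = 0.004300
q = 0.43%

0.43%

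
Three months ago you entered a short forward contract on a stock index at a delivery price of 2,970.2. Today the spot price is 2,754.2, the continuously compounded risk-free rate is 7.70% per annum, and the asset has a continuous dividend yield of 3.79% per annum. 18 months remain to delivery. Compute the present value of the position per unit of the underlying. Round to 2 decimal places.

44.22

Current fair forward for the remaining 18 months: F = S·e^((r − q)·T), (r − q) = 0.0770 − 0.0379 = 0.0391
F = 2754.2 · e^(0.0391 × 18/12) = 2754.2 × 1.06040403 = 2920.5648
Value of long forward = (F − K)·e^(−rT) = (2920.5648 − 2970.2) · e^(−0.0770·18/12)
= -49.6352 × 0.89092057 = -44.22
Short position value = −(long value) = 44.22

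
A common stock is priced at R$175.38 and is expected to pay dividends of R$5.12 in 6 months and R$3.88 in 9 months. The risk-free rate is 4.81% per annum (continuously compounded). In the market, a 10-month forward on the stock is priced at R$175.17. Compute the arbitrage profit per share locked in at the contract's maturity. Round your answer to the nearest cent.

R$1.72 per share

PV(dividends) I = 5.12·e^(−0.0481·6/12) + 3.88·e^(−0.0481·9/12) = 8.7409
Fair forward F* = (S − I)·e^(rT) = (175.38 − 8.7409)·e^0.040083 = 166.6391 × 1.040897 = 173.4541
Market R$175.17 > fair 173.4541: forward overpriced → cash-and-carry (borrow at r, buy the stock and collect the dividends, short the forward).
Profit at T = |F_mkt − F*| = |175.17 − 173.4541| = R$1.72 per share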